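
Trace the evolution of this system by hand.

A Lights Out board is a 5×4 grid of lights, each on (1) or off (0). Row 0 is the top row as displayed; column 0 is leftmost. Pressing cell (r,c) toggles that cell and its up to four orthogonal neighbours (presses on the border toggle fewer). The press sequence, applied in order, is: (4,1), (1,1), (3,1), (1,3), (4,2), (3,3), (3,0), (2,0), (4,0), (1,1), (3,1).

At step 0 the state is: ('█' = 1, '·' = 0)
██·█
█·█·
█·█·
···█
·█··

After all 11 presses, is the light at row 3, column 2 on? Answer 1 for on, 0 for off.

t=0: ██·█
█·█·
█·█·
···█
·█··
t=1: ██·█
█·█·
█·█·
·█·█
█·█·
t=2: █··█
·█··
███·
·█·█
█·█·
t=3: █··█
·█··
█·█·
█·██
███·
t=4: █···
·███
█·██
█·██
███·
t=5: █···
·███
█·██
█··█
█··█
t=6: █···
·███
█·█·
█·█·
█···
t=7: █···
·███
··█·
·██·
····
t=8: █···
████
███·
███·
····
t=9: █···
████
███·
·██·
██··
t=10: ██··
···█
█·█·
·██·
██··
t=11: ██··
···█
███·
█···
█···

0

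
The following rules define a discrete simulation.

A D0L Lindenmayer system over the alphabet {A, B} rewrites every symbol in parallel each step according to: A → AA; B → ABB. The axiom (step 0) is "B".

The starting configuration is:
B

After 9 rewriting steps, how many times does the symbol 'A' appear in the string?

2304

0) B
1) ABB
2) AAABBABB
3) AAAAAAABBABBAAABBABB
4) AAAAAAAAAAAAAAABBABBAAABBABBAAAAAAABBABBAAABBABB
5) AAAAAAAAAAAAAAAAAAAAAAAAAAAAAAABBABBAAABBABBAAAAAAABBABBAAABBABBAAAAAAAAAAAAAAABBABBAAABBABBAAAAAAABBABBAAABBABB
6) AAAAAAAAAAAAAAAAAAAAAAAAAAAAAAAAAAAAAAAAAAAAAAAAAAAAAAAAAA…BBAAABBABBAAAAAAAAAAAAAAABBABBAAABBABBAAAAAAABBABBAAABBABB  (len 256)
7) AAAAAAAAAAAAAAAAAAAAAAAAAAAAAAAAAAAAAAAAAAAAAAAAAAAAAAAAAA…BBAAABBABBAAAAAAAAAAAAAAABBABBAAABBABBAAAAAAABBABBAAABBABB  (len 576)
8) AAAAAAAAAAAAAAAAAAAAAAAAAAAAAAAAAAAAAAAAAAAAAAAAAAAAAAAAAA…BBAAABBABBAAAAAAAAAAAAAAABBABBAAABBABBAAAAAAABBABBAAABBABB  (len 1280)
9) AAAAAAAAAAAAAAAAAAAAAAAAAAAAAAAAAAAAAAAAAAAAAAAAAAAAAAAAAA…BBAAABBABBAAAAAAAAAAAAAAABBABBAAABBABBAAAAAAABBABBAAABBABB  (len 2816)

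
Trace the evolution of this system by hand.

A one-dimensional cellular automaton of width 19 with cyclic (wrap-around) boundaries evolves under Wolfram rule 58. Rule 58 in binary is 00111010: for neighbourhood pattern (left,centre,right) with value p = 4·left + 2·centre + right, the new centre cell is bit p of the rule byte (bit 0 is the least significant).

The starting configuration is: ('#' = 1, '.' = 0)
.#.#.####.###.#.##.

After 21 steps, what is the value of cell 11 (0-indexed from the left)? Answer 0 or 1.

1

gen 0: .#.#.####.###.#.##.
gen 1: #.#.##...##..#.##.#
gen 2: .#.##.#.##.##.##.##
gen 3: #.##.#.##.##.##.##.
gen 4: .##.#.##.##.##.##.#
gen 5: ##.#.##.##.##.##.#.
gen 6: #.#.##.##.##.##.#.#
gen 7: .#.##.##.##.##.#.##
gen 8: #.##.##.##.##.#.##.
gen 9: .##.##.##.##.#.##.#
gen 10: ##.##.##.##.#.##.#.
gen 11: #.##.##.##.#.##.#.#
gen 12: .##.##.##.#.##.#.##
gen 13: ##.##.##.#.##.#.##.
gen 14: #.##.##.#.##.#.##.#
gen 15: .##.##.#.##.#.##.##
gen 16: ##.##.#.##.#.##.##.
gen 17: #.##.#.##.#.##.##.#
gen 18: .##.#.##.#.##.##.##
gen 19: ##.#.##.#.##.##.##.
gen 20: #.#.##.#.##.##.##.#
gen 21: .#.##.#.##.##.##.##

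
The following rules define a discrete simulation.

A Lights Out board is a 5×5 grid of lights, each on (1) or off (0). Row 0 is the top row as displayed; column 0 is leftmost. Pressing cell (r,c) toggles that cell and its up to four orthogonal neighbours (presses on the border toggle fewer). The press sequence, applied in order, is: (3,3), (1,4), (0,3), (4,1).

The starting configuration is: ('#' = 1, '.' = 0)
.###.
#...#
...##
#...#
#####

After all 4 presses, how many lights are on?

[0] .###.
#...#
...##
#...#
#####
[1] .###.
#...#
....#
#.##.
###.#
[2] .####
#..#.
.....
#.##.
###.#
[3] .#...
#....
.....
#.##.
###.#
[4] .#...
#....
.....
####.
....#

7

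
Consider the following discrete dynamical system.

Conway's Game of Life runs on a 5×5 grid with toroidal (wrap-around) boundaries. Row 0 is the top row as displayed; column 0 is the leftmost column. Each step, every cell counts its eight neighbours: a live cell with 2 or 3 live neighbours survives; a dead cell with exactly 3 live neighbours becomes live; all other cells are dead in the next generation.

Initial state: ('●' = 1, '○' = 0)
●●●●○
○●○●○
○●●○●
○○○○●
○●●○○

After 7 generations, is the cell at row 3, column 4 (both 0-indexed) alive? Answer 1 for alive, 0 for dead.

t=0: ●●●●○
○●○●○
○●●○●
○○○○●
○●●○○
t=1: ●○○●●
○○○○○
○●●○●
○○○○○
○○○○●
t=2: ●○○●●
○●●○○
○○○○○
●○○●○
●○○●●
t=3: ○○○○○
●●●●●
○●●○○
●○○●○
○●●○○
t=4: ○○○○●
●○○●●
○○○○○
●○○●○
○●●○○
t=5: ○●●○●
●○○●●
●○○●○
○●●○○
●●●●●
t=6: ○○○○○
○○○○○
●○○●○
○○○○○
○○○○●
t=7: ○○○○○
○○○○○
○○○○○
○○○○●
○○○○○

1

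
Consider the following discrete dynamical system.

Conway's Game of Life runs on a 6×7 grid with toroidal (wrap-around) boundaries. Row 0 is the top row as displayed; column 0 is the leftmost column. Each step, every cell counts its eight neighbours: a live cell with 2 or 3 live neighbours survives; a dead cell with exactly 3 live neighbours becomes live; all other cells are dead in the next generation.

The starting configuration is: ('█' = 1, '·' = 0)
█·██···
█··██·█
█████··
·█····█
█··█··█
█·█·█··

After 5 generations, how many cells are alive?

8

step 0: █·██···
█··██·█
█████··
·█····█
█··█··█
█·█·█··
step 1: █·█··█·
·····██
····█··
····███
··██·██
█·█·█··
step 2: █··███·
····███
····█··
······█
███····
█·█·█··
step 3: ██·····
······█
····█·█
██·····
█·██··█
█·█·██·
step 4: ██···█·
·····██
·····██
·███·█·
··████·
··█·██·
step 5: ██·····
····█··
█·█····
·█·····
······█
··█····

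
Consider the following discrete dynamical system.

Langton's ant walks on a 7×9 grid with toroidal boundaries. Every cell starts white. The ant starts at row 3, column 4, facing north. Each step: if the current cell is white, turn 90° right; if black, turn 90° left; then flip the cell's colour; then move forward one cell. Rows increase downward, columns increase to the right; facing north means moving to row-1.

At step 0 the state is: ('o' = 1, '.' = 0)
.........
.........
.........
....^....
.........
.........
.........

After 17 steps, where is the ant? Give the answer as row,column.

step 0: .........
.........
.........
....^....
.........
.........
.........
step 1: .........
.........
.........
....o>...
.........
.........
.........
step 2: .........
.........
.........
....oo...
.....v...
.........
.........
step 3: .........
.........
.........
....oo...
....<o...
.........
.........
step 4: .........
.........
.........
....^o...
....oo...
.........
.........
step 5: .........
.........
.........
...<.o...
....oo...
.........
.........
step 6: .........
.........
...^.....
...o.o...
....oo...
.........
.........
step 7: .........
.........
...o>....
...o.o...
....oo...
.........
.........
step 8: .........
.........
...oo....
...ovo...
....oo...
.........
.........
step 9: .........
.........
...oo....
...<oo...
....oo...
.........
.........
step 10: .........
.........
...oo....
....oo...
...voo...
.........
.........
step 11: .........
.........
...oo....
....oo...
..<ooo...
.........
.........
step 12: .........
.........
...oo....
..^.oo...
..oooo...
.........
.........
step 13: .........
.........
...oo....
..o>oo...
..oooo...
.........
.........
step 14: .........
.........
...oo....
..oooo...
..ovoo...
.........
.........
step 15: .........
.........
...oo....
..oooo...
..o.>o...
.........
.........
step 16: .........
.........
...oo....
..oo^o...
..o..o...
.........
.........
step 17: .........
.........
...oo....
..o<.o...
..o..o...
.........
.........

3,3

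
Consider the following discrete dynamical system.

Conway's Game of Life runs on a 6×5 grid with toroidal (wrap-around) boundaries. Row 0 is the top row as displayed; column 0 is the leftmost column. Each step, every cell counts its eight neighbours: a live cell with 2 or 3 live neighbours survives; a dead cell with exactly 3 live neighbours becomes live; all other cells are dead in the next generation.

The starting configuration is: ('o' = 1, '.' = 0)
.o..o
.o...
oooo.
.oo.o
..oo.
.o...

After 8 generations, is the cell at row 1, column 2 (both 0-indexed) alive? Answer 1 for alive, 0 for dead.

step 0: .o..o
.o...
oooo.
.oo.o
..oo.
.o...
step 1: .oo..
...oo
...oo
....o
o..o.
oo.o.
step 2: .o...
o...o
o....
o....
oooo.
o..o.
step 3: .o...
oo..o
oo...
o.o..
o.oo.
o..o.
step 4: .oo..
..o.o
..o..
o.oo.
o.oo.
o..o.
step 5: ooo.o
..o..
..o.o
.....
o....
o..o.
step 6: o.o.o
..o.o
...o.
.....
....o
..oo.
step 7: o.o.o
ooo.o
...o.
.....
...o.
ooo..
step 8: .....
..o..
ooooo
.....
.oo..
o.o..

1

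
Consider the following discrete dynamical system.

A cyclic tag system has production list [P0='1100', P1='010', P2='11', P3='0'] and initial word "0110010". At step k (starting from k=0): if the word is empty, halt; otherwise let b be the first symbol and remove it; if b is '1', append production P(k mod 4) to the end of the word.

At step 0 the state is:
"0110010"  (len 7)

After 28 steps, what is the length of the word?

k=0  "0110010"  (len 7)
k=1  "110010"  (len 6)
k=2  "10010010"  (len 8)
k=3  "001001011"  (len 9)
k=4  "01001011"  (len 8)
k=5  "1001011"  (len 7)
k=6  "001011010"  (len 9)
k=7  "01011010"  (len 8)
k=8  "1011010"  (len 7)
k=9  "0110101100"  (len 10)
k=10  "110101100"  (len 9)
k=11  "1010110011"  (len 10)
k=12  "0101100110"  (len 10)
k=13  "101100110"  (len 9)
k=14  "01100110010"  (len 11)
k=15  "1100110010"  (len 10)
k=16  "1001100100"  (len 10)
k=17  "0011001001100"  (len 13)
k=18  "011001001100"  (len 12)
k=19  "11001001100"  (len 11)
k=20  "10010011000"  (len 11)
k=21  "00100110001100"  (len 14)
k=22  "0100110001100"  (len 13)
k=23  "100110001100"  (len 12)
k=24  "001100011000"  (len 12)
k=25  "01100011000"  (len 11)
k=26  "1100011000"  (len 10)
k=27  "10001100011"  (len 11)
k=28  "00011000110"  (len 11)

11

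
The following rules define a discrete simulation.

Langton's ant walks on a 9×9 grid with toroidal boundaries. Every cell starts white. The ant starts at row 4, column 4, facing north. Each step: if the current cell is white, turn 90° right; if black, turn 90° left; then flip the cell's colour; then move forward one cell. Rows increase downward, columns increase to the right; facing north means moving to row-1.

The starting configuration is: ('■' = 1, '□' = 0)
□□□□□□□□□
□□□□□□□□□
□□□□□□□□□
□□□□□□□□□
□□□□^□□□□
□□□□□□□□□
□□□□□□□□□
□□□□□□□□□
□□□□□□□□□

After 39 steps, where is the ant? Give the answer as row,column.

step 0: □□□□□□□□□
□□□□□□□□□
□□□□□□□□□
□□□□□□□□□
□□□□^□□□□
□□□□□□□□□
□□□□□□□□□
□□□□□□□□□
□□□□□□□□□
step 1: □□□□□□□□□
□□□□□□□□□
□□□□□□□□□
□□□□□□□□□
□□□□■>□□□
□□□□□□□□□
□□□□□□□□□
□□□□□□□□□
□□□□□□□□□
step 2: □□□□□□□□□
□□□□□□□□□
□□□□□□□□□
□□□□□□□□□
□□□□■■□□□
□□□□□v□□□
□□□□□□□□□
□□□□□□□□□
□□□□□□□□□
step 3: □□□□□□□□□
□□□□□□□□□
□□□□□□□□□
□□□□□□□□□
□□□□■■□□□
□□□□<■□□□
□□□□□□□□□
□□□□□□□□□
□□□□□□□□□
step 4: □□□□□□□□□
□□□□□□□□□
□□□□□□□□□
□□□□□□□□□
□□□□^■□□□
□□□□■■□□□
□□□□□□□□□
□□□□□□□□□
□□□□□□□□□
step 5: □□□□□□□□□
□□□□□□□□□
□□□□□□□□□
□□□□□□□□□
□□□<□■□□□
□□□□■■□□□
□□□□□□□□□
□□□□□□□□□
□□□□□□□□□
step 6: □□□□□□□□□
□□□□□□□□□
□□□□□□□□□
□□□^□□□□□
□□□■□■□□□
□□□□■■□□□
□□□□□□□□□
□□□□□□□□□
□□□□□□□□□
step 7: □□□□□□□□□
□□□□□□□□□
□□□□□□□□□
□□□■>□□□□
□□□■□■□□□
□□□□■■□□□
□□□□□□□□□
□□□□□□□□□
□□□□□□□□□
step 8: □□□□□□□□□
□□□□□□□□□
□□□□□□□□□
□□□■■□□□□
□□□■v■□□□
□□□□■■□□□
□□□□□□□□□
□□□□□□□□□
□□□□□□□□□
step 9: □□□□□□□□□
□□□□□□□□□
□□□□□□□□□
□□□■■□□□□
□□□<■■□□□
□□□□■■□□□
□□□□□□□□□
□□□□□□□□□
□□□□□□□□□
step 10: □□□□□□□□□
□□□□□□□□□
□□□□□□□□□
□□□■■□□□□
□□□□■■□□□
□□□v■■□□□
□□□□□□□□□
□□□□□□□□□
□□□□□□□□□
step 11: □□□□□□□□□
□□□□□□□□□
□□□□□□□□□
□□□■■□□□□
□□□□■■□□□
□□<■■■□□□
□□□□□□□□□
□□□□□□□□□
□□□□□□□□□
step 12: □□□□□□□□□
□□□□□□□□□
□□□□□□□□□
□□□■■□□□□
□□^□■■□□□
□□■■■■□□□
□□□□□□□□□
□□□□□□□□□
□□□□□□□□□
step 13: □□□□□□□□□
□□□□□□□□□
□□□□□□□□□
□□□■■□□□□
□□■>■■□□□
□□■■■■□□□
□□□□□□□□□
□□□□□□□□□
□□□□□□□□□
step 14: □□□□□□□□□
□□□□□□□□□
□□□□□□□□□
□□□■■□□□□
□□■■■■□□□
□□■v■■□□□
□□□□□□□□□
□□□□□□□□□
□□□□□□□□□
step 15: □□□□□□□□□
□□□□□□□□□
□□□□□□□□□
□□□■■□□□□
□□■■■■□□□
□□■□>■□□□
□□□□□□□□□
□□□□□□□□□
□□□□□□□□□
step 16: □□□□□□□□□
□□□□□□□□□
□□□□□□□□□
□□□■■□□□□
□□■■^■□□□
□□■□□■□□□
□□□□□□□□□
□□□□□□□□□
□□□□□□□□□
step 17: □□□□□□□□□
□□□□□□□□□
□□□□□□□□□
□□□■■□□□□
□□■<□■□□□
□□■□□■□□□
□□□□□□□□□
□□□□□□□□□
□□□□□□□□□
step 18: □□□□□□□□□
□□□□□□□□□
□□□□□□□□□
□□□■■□□□□
□□■□□■□□□
□□■v□■□□□
□□□□□□□□□
□□□□□□□□□
□□□□□□□□□
step 19: □□□□□□□□□
□□□□□□□□□
□□□□□□□□□
□□□■■□□□□
□□■□□■□□□
□□<■□■□□□
□□□□□□□□□
□□□□□□□□□
□□□□□□□□□
step 20: □□□□□□□□□
□□□□□□□□□
□□□□□□□□□
□□□■■□□□□
□□■□□■□□□
□□□■□■□□□
□□v□□□□□□
□□□□□□□□□
□□□□□□□□□
step 21: □□□□□□□□□
□□□□□□□□□
□□□□□□□□□
□□□■■□□□□
□□■□□■□□□
□□□■□■□□□
□<■□□□□□□
□□□□□□□□□
□□□□□□□□□
step 22: □□□□□□□□□
□□□□□□□□□
□□□□□□□□□
□□□■■□□□□
□□■□□■□□□
□^□■□■□□□
□■■□□□□□□
□□□□□□□□□
□□□□□□□□□
step 23: □□□□□□□□□
□□□□□□□□□
□□□□□□□□□
□□□■■□□□□
□□■□□■□□□
□■>■□■□□□
□■■□□□□□□
□□□□□□□□□
□□□□□□□□□
step 24: □□□□□□□□□
□□□□□□□□□
□□□□□□□□□
□□□■■□□□□
□□■□□■□□□
□■■■□■□□□
□■v□□□□□□
□□□□□□□□□
□□□□□□□□□
step 25: □□□□□□□□□
□□□□□□□□□
□□□□□□□□□
□□□■■□□□□
□□■□□■□□□
□■■■□■□□□
□■□>□□□□□
□□□□□□□□□
□□□□□□□□□
step 26: □□□□□□□□□
□□□□□□□□□
□□□□□□□□□
□□□■■□□□□
□□■□□■□□□
□■■■□■□□□
□■□■□□□□□
□□□v□□□□□
□□□□□□□□□
step 27: □□□□□□□□□
□□□□□□□□□
□□□□□□□□□
□□□■■□□□□
□□■□□■□□□
□■■■□■□□□
□■□■□□□□□
□□<■□□□□□
□□□□□□□□□
step 28: □□□□□□□□□
□□□□□□□□□
□□□□□□□□□
□□□■■□□□□
□□■□□■□□□
□■■■□■□□□
□■^■□□□□□
□□■■□□□□□
□□□□□□□□□
step 29: □□□□□□□□□
□□□□□□□□□
□□□□□□□□□
□□□■■□□□□
□□■□□■□□□
□■■■□■□□□
□■■>□□□□□
□□■■□□□□□
□□□□□□□□□
step 30: □□□□□□□□□
□□□□□□□□□
□□□□□□□□□
□□□■■□□□□
□□■□□■□□□
□■■^□■□□□
□■■□□□□□□
□□■■□□□□□
□□□□□□□□□
step 31: □□□□□□□□□
□□□□□□□□□
□□□□□□□□□
□□□■■□□□□
□□■□□■□□□
□■<□□■□□□
□■■□□□□□□
□□■■□□□□□
□□□□□□□□□
step 32: □□□□□□□□□
□□□□□□□□□
□□□□□□□□□
□□□■■□□□□
□□■□□■□□□
□■□□□■□□□
□■v□□□□□□
□□■■□□□□□
□□□□□□□□□
step 33: □□□□□□□□□
□□□□□□□□□
□□□□□□□□□
□□□■■□□□□
□□■□□■□□□
□■□□□■□□□
□■□>□□□□□
□□■■□□□□□
□□□□□□□□□
step 34: □□□□□□□□□
□□□□□□□□□
□□□□□□□□□
□□□■■□□□□
□□■□□■□□□
□■□□□■□□□
□■□■□□□□□
□□■v□□□□□
□□□□□□□□□
step 35: □□□□□□□□□
□□□□□□□□□
□□□□□□□□□
□□□■■□□□□
□□■□□■□□□
□■□□□■□□□
□■□■□□□□□
□□■□>□□□□
□□□□□□□□□
step 36: □□□□□□□□□
□□□□□□□□□
□□□□□□□□□
□□□■■□□□□
□□■□□■□□□
□■□□□■□□□
□■□■□□□□□
□□■□■□□□□
□□□□v□□□□
step 37: □□□□□□□□□
□□□□□□□□□
□□□□□□□□□
□□□■■□□□□
□□■□□■□□□
□■□□□■□□□
□■□■□□□□□
□□■□■□□□□
□□□<■□□□□
step 38: □□□□□□□□□
□□□□□□□□□
□□□□□□□□□
□□□■■□□□□
□□■□□■□□□
□■□□□■□□□
□■□■□□□□□
□□■^■□□□□
□□□■■□□□□
step 39: □□□□□□□□□
□□□□□□□□□
□□□□□□□□□
□□□■■□□□□
□□■□□■□□□
□■□□□■□□□
□■□■□□□□□
□□■■>□□□□
□□□■■□□□□

7,4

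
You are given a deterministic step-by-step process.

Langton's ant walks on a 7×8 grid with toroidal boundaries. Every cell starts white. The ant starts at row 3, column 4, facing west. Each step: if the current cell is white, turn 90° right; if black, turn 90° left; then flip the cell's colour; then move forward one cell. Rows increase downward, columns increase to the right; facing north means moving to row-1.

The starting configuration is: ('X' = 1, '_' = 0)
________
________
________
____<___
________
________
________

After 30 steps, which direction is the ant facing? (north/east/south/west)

gen 0: ________
________
________
____<___
________
________
________
gen 1: ________
________
____^___
____X___
________
________
________
gen 2: ________
________
____X>__
____X___
________
________
________
gen 3: ________
________
____XX__
____Xv__
________
________
________
gen 4: ________
________
____XX__
____<X__
________
________
________
gen 5: ________
________
____XX__
_____X__
____v___
________
________
gen 6: ________
________
____XX__
_____X__
___<X___
________
________
gen 7: ________
________
____XX__
___^_X__
___XX___
________
________
gen 8: ________
________
____XX__
___X>X__
___XX___
________
________
gen 9: ________
________
____XX__
___XXX__
___Xv___
________
________
gen 10: ________
________
____XX__
___XXX__
___X_>__
________
________
gen 11: ________
________
____XX__
___XXX__
___X_X__
_____v__
________
gen 12: ________
________
____XX__
___XXX__
___X_X__
____<X__
________
gen 13: ________
________
____XX__
___XXX__
___X^X__
____XX__
________
gen 14: ________
________
____XX__
___XXX__
___XX>__
____XX__
________
gen 15: ________
________
____XX__
___XX^__
___XX___
____XX__
________
gen 16: ________
________
____XX__
___X<___
___XX___
____XX__
________
gen 17: ________
________
____XX__
___X____
___Xv___
____XX__
________
gen 18: ________
________
____XX__
___X____
___X_>__
____XX__
________
gen 19: ________
________
____XX__
___X____
___X_X__
____Xv__
________
gen 20: ________
________
____XX__
___X____
___X_X__
____X_>_
________
gen 21: ________
________
____XX__
___X____
___X_X__
____X_X_
______v_
gen 22: ________
________
____XX__
___X____
___X_X__
____X_X_
_____<X_
gen 23: ________
________
____XX__
___X____
___X_X__
____X^X_
_____XX_
gen 24: ________
________
____XX__
___X____
___X_X__
____XX>_
_____XX_
gen 25: ________
________
____XX__
___X____
___X_X^_
____XX__
_____XX_
gen 26: ________
________
____XX__
___X____
___X_XX>
____XX__
_____XX_
gen 27: ________
________
____XX__
___X____
___X_XXX
____XX_v
_____XX_
gen 28: ________
________
____XX__
___X____
___X_XXX
____XX<X
_____XX_
gen 29: ________
________
____XX__
___X____
___X_X^X
____XXXX
_____XX_
gen 30: ________
________
____XX__
___X____
___X_<_X
____XXXX
_____XX_

west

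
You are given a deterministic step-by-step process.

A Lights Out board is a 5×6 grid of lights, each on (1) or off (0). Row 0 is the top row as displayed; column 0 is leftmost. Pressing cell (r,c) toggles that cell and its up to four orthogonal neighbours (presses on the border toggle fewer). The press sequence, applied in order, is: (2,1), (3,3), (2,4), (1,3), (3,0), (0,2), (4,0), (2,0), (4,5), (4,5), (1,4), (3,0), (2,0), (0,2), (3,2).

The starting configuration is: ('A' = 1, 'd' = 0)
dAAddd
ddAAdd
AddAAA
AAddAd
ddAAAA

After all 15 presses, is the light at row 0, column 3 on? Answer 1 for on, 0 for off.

0) dAAddd
ddAAdd
AddAAA
AAddAd
ddAAAA
1) dAAddd
dAAAdd
dAAAAA
AdddAd
ddAAAA
2) dAAddd
dAAAdd
dAAdAA
AdAAdd
ddAdAA
3) dAAddd
dAAAAd
dAAAdd
AdAAAd
ddAdAA
4) dAAAdd
dAdddd
dAAddd
AdAAAd
ddAdAA
5) dAAAdd
dAdddd
AAAddd
dAAAAd
AdAdAA
6) dddddd
dAAddd
AAAddd
dAAAAd
AdAdAA
7) dddddd
dAAddd
AAAddd
AAAAAd
dAAdAA
8) dddddd
AAAddd
ddAddd
dAAAAd
dAAdAA
9) dddddd
AAAddd
ddAddd
dAAAAA
dAAddd
10) dddddd
AAAddd
ddAddd
dAAAAd
dAAdAA
11) ddddAd
AAAAAA
ddAdAd
dAAAAd
dAAdAA
12) ddddAd
AAAAAA
AdAdAd
AdAAAd
AAAdAA
13) ddddAd
dAAAAA
dAAdAd
ddAAAd
AAAdAA
14) dAAAAd
dAdAAA
dAAdAd
ddAAAd
AAAdAA
15) dAAAAd
dAdAAA
dAddAd
dAddAd
AAddAA

1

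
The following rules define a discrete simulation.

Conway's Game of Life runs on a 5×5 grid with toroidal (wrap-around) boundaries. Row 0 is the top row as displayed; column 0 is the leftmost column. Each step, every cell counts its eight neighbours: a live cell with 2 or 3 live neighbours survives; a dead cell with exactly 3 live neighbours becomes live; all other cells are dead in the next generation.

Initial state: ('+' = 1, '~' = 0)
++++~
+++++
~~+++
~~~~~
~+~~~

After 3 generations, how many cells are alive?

4

0) ++++~
+++++
~~+++
~~~~~
~+~~~
1) ~~~~~
~~~~~
~~~~~
~~++~
++~~~
2) ~~~~~
~~~~~
~~~~~
~++~~
~++~~
3) ~~~~~
~~~~~
~~~~~
~++~~
~++~~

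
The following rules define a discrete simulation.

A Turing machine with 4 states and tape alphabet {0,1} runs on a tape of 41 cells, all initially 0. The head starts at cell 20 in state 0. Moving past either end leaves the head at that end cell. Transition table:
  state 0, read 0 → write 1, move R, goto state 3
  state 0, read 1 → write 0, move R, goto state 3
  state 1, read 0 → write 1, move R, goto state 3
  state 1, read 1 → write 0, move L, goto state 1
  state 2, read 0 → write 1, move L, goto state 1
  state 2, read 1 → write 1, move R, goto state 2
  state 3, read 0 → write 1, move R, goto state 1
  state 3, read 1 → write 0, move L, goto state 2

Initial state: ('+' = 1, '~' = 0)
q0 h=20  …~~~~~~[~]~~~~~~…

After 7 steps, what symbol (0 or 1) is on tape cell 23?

[0] q0 h=20  …~~~~~~[~]~~~~~~…
[1] q3 h=21  …~~~~~+[~]~~~~~~…
[2] q1 h=22  …~~~~++[~]~~~~~~…
[3] q3 h=23  …~~~+++[~]~~~~~~…
[4] q1 h=24  …~~++++[~]~~~~~~…
[5] q3 h=25  …~+++++[~]~~~~~~…
[6] q1 h=26  …++++++[~]~~~~~~…
[7] q3 h=27  …++++++[~]~~~~~~…

1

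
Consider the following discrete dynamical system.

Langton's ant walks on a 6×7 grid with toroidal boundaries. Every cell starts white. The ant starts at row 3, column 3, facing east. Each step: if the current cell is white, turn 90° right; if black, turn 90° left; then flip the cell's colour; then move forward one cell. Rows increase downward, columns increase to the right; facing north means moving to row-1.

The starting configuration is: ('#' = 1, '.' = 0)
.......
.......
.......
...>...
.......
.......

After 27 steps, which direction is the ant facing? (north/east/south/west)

t=0: .......
.......
.......
...>...
.......
.......
t=1: .......
.......
.......
...#...
...v...
.......
t=2: .......
.......
.......
...#...
..<#...
.......
t=3: .......
.......
.......
..^#...
..##...
.......
t=4: .......
.......
.......
..#>...
..##...
.......
t=5: .......
.......
...^...
..#....
..##...
.......
t=6: .......
.......
...#>..
..#....
..##...
.......
t=7: .......
.......
...##..
..#.v..
..##...
.......
t=8: .......
.......
...##..
..#<#..
..##...
.......
t=9: .......
.......
...^#..
..###..
..##...
.......
t=10: .......
.......
..<.#..
..###..
..##...
.......
t=11: .......
..^....
..#.#..
..###..
..##...
.......
t=12: .......
..#>...
..#.#..
..###..
..##...
.......
t=13: .......
..##...
..#v#..
..###..
..##...
.......
t=14: .......
..##...
..<##..
..###..
..##...
.......
t=15: .......
..##...
...##..
..v##..
..##...
.......
t=16: .......
..##...
...##..
...>#..
..##...
.......
t=17: .......
..##...
...^#..
....#..
..##...
.......
t=18: .......
..##...
..<.#..
....#..
..##...
.......
t=19: .......
..^#...
..#.#..
....#..
..##...
.......
t=20: .......
.<.#...
..#.#..
....#..
..##...
.......
t=21: .^.....
.#.#...
..#.#..
....#..
..##...
.......
t=22: .#>....
.#.#...
..#.#..
....#..
..##...
.......
t=23: .##....
.#v#...
..#.#..
....#..
..##...
.......
t=24: .##....
.<##...
..#.#..
....#..
..##...
.......
t=25: .##....
..##...
.v#.#..
....#..
..##...
.......
t=26: .##....
..##...
<##.#..
....#..
..##...
.......
t=27: .##....
^.##...
###.#..
....#..
..##...
.......

north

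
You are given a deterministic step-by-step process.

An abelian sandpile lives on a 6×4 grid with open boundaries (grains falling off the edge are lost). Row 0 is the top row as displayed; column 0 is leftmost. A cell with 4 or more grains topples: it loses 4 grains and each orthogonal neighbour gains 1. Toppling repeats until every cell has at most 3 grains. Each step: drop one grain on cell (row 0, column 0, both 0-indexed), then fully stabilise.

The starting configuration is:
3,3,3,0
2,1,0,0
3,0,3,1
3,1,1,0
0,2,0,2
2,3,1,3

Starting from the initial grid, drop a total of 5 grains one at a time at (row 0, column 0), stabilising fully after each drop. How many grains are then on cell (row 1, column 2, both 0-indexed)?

[0] 3,3,3,0
2,1,0,0
3,0,3,1
3,1,1,0
0,2,0,2
2,3,1,3
[1] 1,1,0,1
3,2,1,0
3,0,3,1
3,1,1,0
0,2,0,2
2,3,1,3
[2] 2,1,0,1
3,2,1,0
3,0,3,1
3,1,1,0
0,2,0,2
2,3,1,3
[3] 3,1,0,1
3,2,1,0
3,0,3,1
3,1,1,0
0,2,0,2
2,3,1,3
[4] 1,2,0,1
1,3,1,0
1,1,3,1
0,2,1,0
1,2,0,2
2,3,1,3
[5] 2,2,0,1
1,3,1,0
1,1,3,1
0,2,1,0
1,2,0,2
2,3,1,3

1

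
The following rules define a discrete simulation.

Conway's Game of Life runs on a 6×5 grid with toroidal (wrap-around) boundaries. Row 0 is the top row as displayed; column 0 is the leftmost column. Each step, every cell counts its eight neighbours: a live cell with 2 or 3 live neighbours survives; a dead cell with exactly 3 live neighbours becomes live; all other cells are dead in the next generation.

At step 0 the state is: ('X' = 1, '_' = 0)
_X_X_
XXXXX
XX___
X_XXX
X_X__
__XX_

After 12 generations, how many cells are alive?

0) _X_X_
XXXXX
XX___
X_XXX
X_X__
__XX_
1) _____
___X_
_____
__XX_
X____
___XX
2) ___XX
_____
__XX_
_____
__X__
____X
3) ___XX
__X_X
_____
__XX_
_____
____X
4) X___X
____X
__X__
_____
___X_
___XX
5) X____
X__XX
_____
_____
___XX
X__X_
6) XX_X_
X___X
____X
_____
___XX
X__X_
7) _XXX_
_X_X_
X___X
___XX
___XX
XX_X_
8) ___X_
_X_X_
X_X__
_____
_____
XX___
9) XX__X
_X_XX
_XX__
_____
_____
_____
10) _XXXX
___XX
XXXX_
_____
_____
X____
11) _XX__
_____
XXXX_
_XX__
_____
XXXXX
12) ____X
X__X_
X__X_
X__X_
____X
X__XX

11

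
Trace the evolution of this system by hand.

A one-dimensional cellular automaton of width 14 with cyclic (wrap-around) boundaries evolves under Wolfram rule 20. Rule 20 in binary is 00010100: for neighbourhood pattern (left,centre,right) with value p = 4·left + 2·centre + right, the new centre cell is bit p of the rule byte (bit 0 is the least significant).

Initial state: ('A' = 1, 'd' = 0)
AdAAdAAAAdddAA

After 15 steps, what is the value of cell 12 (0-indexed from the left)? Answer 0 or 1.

k=0  AdAAdAAAAdddAA
k=1  dddddddddAdddd
k=2  dddddddddAAddd
k=3  dddddddddddAdd
k=4  dddddddddddAAd
k=5  dddddddddddddA
k=6  AddddddddddddA
k=7  dAdddddddddddd
k=8  dAAddddddddddd
k=9  dddAdddddddddd
k=10  dddAAddddddddd
k=11  dddddAdddddddd
k=12  dddddAAddddddd
k=13  dddddddAdddddd
k=14  dddddddAAddddd
k=15  dddddddddAdddd

0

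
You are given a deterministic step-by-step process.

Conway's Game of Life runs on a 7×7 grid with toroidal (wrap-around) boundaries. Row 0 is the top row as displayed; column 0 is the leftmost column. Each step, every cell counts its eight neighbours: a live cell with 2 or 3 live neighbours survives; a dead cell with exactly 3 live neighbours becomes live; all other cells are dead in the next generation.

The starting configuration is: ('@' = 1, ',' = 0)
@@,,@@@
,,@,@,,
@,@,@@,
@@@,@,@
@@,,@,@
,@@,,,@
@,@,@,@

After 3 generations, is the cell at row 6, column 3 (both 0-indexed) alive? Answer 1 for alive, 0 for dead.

1

k=0  @@,,@@@
,,@,@,,
@,@,@@,
@@@,@,@
@@,,@,@
,@@,,,@
@,@,@,@
k=1  ,,@,@,,
,,@,,,,
@,@,@,,
,,@,@,,
,,,,,,,
,,@,,,,
,,@,@,,
k=2  ,@@,,,,
,,@,,,,
,,@,,,,
,@,,,,,
,,,@,,,
,,,@,,,
,@@,,,,
k=3  ,,,@,,,
,,@@,,,
,@@,,,,
,,@,,,,
,,@,,,,
,,,@,,,
,@,@,,,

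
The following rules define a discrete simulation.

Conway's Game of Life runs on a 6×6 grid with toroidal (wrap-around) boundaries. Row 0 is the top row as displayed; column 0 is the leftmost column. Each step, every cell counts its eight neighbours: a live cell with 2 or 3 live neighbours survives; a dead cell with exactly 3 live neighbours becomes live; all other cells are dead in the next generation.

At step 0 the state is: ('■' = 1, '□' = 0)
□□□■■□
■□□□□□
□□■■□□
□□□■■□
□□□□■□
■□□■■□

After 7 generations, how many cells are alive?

24

k=0  □□□■■□
■□□□□□
□□■■□□
□□□■■□
□□□□■□
■□□■■□
k=1  □□□■■□
□□■□■□
□□■■■□
□□■□■□
□□□□□□
□□□□□□
k=2  □□□■■□
□□■□□■
□■■□■■
□□■□■□
□□□□□□
□□□□□□
k=3  □□□■■□
■■■□□■
■■■□■■
□■■□■■
□□□□□□
□□□□□□
k=4  ■■■■■■
□□□□□□
□□□□□□
□□■□■□
□□□□□□
□□□□□□
k=5  ■■■■■■
■■■■■■
□□□□□□
□□□□□□
□□□□□□
■■■■■■
k=6  □□□□□□
□□□□□□
■■■■■■
□□□□□□
■■■■■■
□□□□□□
k=7  □□□□□□
■■■■■■
■■■■■■
□□□□□□
■■■■■■
■■■■■■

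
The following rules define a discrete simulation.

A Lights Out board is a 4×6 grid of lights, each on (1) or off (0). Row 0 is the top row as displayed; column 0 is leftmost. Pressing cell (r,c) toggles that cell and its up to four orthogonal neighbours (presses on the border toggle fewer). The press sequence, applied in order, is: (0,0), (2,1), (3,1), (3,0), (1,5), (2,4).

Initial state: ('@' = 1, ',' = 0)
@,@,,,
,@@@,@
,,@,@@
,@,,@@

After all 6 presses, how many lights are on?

k=0  @,@,,,
,@@@,@
,,@,@@
,@,,@@
k=1  ,@@,,,
@@@@,@
,,@,@@
,@,,@@
k=2  ,@@,,,
@,@@,@
@@,,@@
,,,,@@
k=3  ,@@,,,
@,@@,@
@,,,@@
@@@,@@
k=4  ,@@,,,
@,@@,@
,,,,@@
,,@,@@
k=5  ,@@,,@
@,@@@,
,,,,@,
,,@,@@
k=6  ,@@,,@
@,@@,,
,,,@,@
,,@,,@

10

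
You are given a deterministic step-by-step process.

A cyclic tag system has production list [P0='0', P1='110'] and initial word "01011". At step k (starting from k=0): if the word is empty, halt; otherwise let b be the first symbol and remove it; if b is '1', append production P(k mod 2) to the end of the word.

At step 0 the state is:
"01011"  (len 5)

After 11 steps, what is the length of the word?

0) "01011"  (len 5)
1) "1011"  (len 4)
2) "011110"  (len 6)
3) "11110"  (len 5)
4) "1110110"  (len 7)
5) "1101100"  (len 7)
6) "101100110"  (len 9)
7) "011001100"  (len 9)
8) "11001100"  (len 8)
9) "10011000"  (len 8)
10) "0011000110"  (len 10)
11) "011000110"  (len 9)

9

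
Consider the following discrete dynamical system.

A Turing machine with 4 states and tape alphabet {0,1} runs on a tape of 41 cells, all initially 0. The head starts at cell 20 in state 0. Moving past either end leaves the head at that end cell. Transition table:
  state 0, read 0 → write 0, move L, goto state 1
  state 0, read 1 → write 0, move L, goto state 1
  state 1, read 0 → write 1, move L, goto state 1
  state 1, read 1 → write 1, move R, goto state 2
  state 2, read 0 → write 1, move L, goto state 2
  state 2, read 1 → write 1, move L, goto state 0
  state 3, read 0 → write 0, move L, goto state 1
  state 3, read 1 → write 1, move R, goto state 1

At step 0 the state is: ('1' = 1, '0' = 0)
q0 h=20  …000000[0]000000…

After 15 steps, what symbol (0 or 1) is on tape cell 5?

step 0: q0 h=20  …000000[0]000000…
step 1: q1 h=19  …000000[0]000000…
step 2: q1 h=18  …000000[0]100000…
step 3: q1 h=17  …000000[0]110000…
step 4: q1 h=16  …000000[0]111000…
step 5: q1 h=15  …000000[0]111100…
step 6: q1 h=14  …000000[0]111110…
step 7: q1 h=13  …000000[0]111111…
step 8: q1 h=12  …000000[0]111111…
step 9: q1 h=11  …000000[0]111111…
step 10: q1 h=10  …000000[0]111111…
step 11: q1 h= 9  …000000[0]111111…
step 12: q1 h= 8  …000000[0]111111…
step 13: q1 h= 7  …000000[0]111111…
step 14: q1 h= 6  |000000[0]111111…
step 15: q1 h= 5  |00000[0]111111…

0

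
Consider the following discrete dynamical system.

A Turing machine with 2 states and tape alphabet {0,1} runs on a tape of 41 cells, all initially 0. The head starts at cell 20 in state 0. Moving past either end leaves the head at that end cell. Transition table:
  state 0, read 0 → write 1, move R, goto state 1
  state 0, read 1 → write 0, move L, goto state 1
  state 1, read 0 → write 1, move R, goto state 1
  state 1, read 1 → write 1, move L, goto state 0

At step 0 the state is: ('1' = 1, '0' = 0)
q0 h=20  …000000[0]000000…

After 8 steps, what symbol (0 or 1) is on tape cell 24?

t=0: q0 h=20  …000000[0]000000…
t=1: q1 h=21  …000001[0]000000…
t=2: q1 h=22  …000011[0]000000…
t=3: q1 h=23  …000111[0]000000…
t=4: q1 h=24  …001111[0]000000…
t=5: q1 h=25  …011111[0]000000…
t=6: q1 h=26  …111111[0]000000…
t=7: q1 h=27  …111111[0]000000…
t=8: q1 h=28  …111111[0]000000…

1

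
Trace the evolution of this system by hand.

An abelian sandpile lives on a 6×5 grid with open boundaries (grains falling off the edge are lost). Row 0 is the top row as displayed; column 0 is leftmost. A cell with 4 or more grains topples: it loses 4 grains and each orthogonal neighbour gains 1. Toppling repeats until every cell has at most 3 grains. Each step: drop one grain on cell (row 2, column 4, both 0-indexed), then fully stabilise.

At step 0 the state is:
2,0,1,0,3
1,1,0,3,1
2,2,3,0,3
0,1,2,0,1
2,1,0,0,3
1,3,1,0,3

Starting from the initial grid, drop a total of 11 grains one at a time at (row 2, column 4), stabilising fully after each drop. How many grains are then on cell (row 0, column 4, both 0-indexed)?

0

k=0  2,0,1,0,3
1,1,0,3,1
2,2,3,0,3
0,1,2,0,1
2,1,0,0,3
1,3,1,0,3
k=1  2,0,1,0,3
1,1,0,3,2
2,2,3,1,0
0,1,2,0,2
2,1,0,0,3
1,3,1,0,3
k=2  2,0,1,0,3
1,1,0,3,2
2,2,3,1,1
0,1,2,0,2
2,1,0,0,3
1,3,1,0,3
k=3  2,0,1,0,3
1,1,0,3,2
2,2,3,1,2
0,1,2,0,2
2,1,0,0,3
1,3,1,0,3
k=4  2,0,1,0,3
1,1,0,3,2
2,2,3,1,3
0,1,2,0,2
2,1,0,0,3
1,3,1,0,3
k=5  2,0,1,0,3
1,1,0,3,3
2,2,3,2,0
0,1,2,0,3
2,1,0,0,3
1,3,1,0,3
k=6  2,0,1,0,3
1,1,0,3,3
2,2,3,2,1
0,1,2,0,3
2,1,0,0,3
1,3,1,0,3
k=7  2,0,1,0,3
1,1,0,3,3
2,2,3,2,2
0,1,2,0,3
2,1,0,0,3
1,3,1,0,3
k=8  2,0,1,0,3
1,1,0,3,3
2,2,3,2,3
0,1,2,0,3
2,1,0,0,3
1,3,1,0,3
k=9  2,0,1,2,0
1,1,2,1,2
2,3,0,1,3
0,1,3,2,1
2,1,0,1,1
1,3,1,1,0
k=10  2,0,1,2,0
1,1,2,1,3
2,3,0,2,0
0,1,3,2,2
2,1,0,1,1
1,3,1,1,0
k=11  2,0,1,2,0
1,1,2,1,3
2,3,0,2,1
0,1,3,2,2
2,1,0,1,1
1,3,1,1,0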